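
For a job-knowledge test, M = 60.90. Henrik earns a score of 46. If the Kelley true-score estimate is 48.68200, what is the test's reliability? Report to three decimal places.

T̂ = ρX + (1 − ρ)μ  ⇒  T̂ − μ = ρ(X − μ)
ρ = (T̂ − μ)/(X − μ) = (48.68200 − 60.90) / (46 − 60.90) = -12.21800 / -14.90 = 0.82000

0.820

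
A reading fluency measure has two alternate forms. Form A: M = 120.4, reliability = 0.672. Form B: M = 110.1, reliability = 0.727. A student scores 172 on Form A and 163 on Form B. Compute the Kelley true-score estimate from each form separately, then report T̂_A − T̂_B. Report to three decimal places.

T̂_A = 0.672(172) + 0.328(120.4) = 155.07520
T̂_B = 0.727(163) + 0.273(110.1) = 148.55830
T̂_A − T̂_B = 6.51690

6.517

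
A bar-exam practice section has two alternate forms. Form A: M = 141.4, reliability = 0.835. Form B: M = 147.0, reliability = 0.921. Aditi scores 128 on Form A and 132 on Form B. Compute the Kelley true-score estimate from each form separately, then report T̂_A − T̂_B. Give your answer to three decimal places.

-2.974

T̂_A = 0.835(128) + 0.165(141.4) = 130.21100
T̂_B = 0.921(132) + 0.079(147.0) = 133.18500
T̂_A − T̂_B = -2.97400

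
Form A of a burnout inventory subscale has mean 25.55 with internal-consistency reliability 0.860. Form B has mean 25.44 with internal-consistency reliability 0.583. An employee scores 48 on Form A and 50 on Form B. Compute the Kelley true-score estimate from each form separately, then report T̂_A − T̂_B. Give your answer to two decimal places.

T̂_A = 0.860(48) + 0.140(25.55) = 44.8570
T̂_B = 0.583(50) + 0.417(25.44) = 39.7585
T̂_A − T̂_B = 5.0985

5.10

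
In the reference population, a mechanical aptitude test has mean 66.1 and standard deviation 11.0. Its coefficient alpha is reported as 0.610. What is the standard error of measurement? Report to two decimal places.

SEM = SD · √(1 − ρ) = 11.0 × √0.390 = 11.0 × 0.6245 = 6.869

6.87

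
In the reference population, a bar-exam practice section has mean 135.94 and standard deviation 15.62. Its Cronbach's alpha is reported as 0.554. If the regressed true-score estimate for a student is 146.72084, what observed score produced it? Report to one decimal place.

155.4

T̂ = ρX + (1 − ρ)μ  ⇒  X = (T̂ − (1 − ρ)μ) / ρ
X = (146.72084 − 0.446 × 135.94) / 0.554 = (146.72084 − 60.62924) / 0.554 = 86.09160 / 0.554 = 155.400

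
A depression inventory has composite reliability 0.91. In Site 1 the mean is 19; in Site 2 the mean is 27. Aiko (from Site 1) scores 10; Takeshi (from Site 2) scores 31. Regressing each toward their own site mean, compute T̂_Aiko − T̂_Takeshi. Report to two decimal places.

-19.83

T̂_Aiko = 0.91(10) + 0.09(19) = 10.8100
T̂_Takeshi = 0.91(31) + 0.09(27) = 30.6400
Difference = 10.8100 − 30.6400 = -19.8300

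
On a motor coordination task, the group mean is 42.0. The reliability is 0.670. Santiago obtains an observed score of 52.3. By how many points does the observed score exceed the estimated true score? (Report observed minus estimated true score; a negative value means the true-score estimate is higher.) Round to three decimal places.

3.399

Weight the observed score by reliability and the mean by (1 − reliability): T̂ = 0.670·52.3 + 0.330·42.0 = 35.0410 + 13.8600 = 48.90100.
X − T̂ = 52.3 − 48.9010 = 3.3990 → 3.399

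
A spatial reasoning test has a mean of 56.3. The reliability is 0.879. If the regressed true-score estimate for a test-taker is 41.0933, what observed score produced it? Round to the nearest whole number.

T̂ = ρX + (1 − ρ)μ  ⇒  X = (T̂ − (1 − ρ)μ) / ρ
X = (41.0933 − 0.121 × 56.3) / 0.879 = (41.0933 − 6.8123) / 0.879 = 34.2810 / 0.879 = 39.00

39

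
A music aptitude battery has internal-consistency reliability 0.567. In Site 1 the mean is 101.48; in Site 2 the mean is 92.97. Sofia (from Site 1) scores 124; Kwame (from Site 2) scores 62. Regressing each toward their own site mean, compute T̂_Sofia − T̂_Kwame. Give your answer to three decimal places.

38.839

T̂_Sofia = 0.567(124) + 0.433(101.48) = 114.24884
T̂_Kwame = 0.567(62) + 0.433(92.97) = 75.41001
Difference = 114.24884 − 75.41001 = 38.83883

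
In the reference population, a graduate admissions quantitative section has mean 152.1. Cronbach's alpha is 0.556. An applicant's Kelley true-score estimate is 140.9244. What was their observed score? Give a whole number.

132

T̂ = ρX + (1 − ρ)μ  ⇒  X = (T̂ − (1 − ρ)μ) / ρ
X = (140.9244 − 0.444 × 152.1) / 0.556 = (140.9244 − 67.5324) / 0.556 = 73.3920 / 0.556 = 132.00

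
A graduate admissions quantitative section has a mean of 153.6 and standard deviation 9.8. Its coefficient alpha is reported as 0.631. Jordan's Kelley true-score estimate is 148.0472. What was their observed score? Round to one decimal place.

144.8

T̂ = ρX + (1 − ρ)μ  ⇒  X = (T̂ − (1 − ρ)μ) / ρ
X = (148.0472 − 0.369 × 153.6) / 0.631 = (148.0472 − 56.6784) / 0.631 = 91.3688 / 0.631 = 144.800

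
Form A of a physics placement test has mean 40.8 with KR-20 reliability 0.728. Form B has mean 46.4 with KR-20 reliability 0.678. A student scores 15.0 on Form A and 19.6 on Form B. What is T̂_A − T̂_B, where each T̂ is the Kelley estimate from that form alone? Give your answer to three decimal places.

-6.212

T̂_A = 0.728(15.0) + 0.272(40.8) = 22.01760
T̂_B = 0.678(19.6) + 0.322(46.4) = 28.22960
T̂_A − T̂_B = -6.21200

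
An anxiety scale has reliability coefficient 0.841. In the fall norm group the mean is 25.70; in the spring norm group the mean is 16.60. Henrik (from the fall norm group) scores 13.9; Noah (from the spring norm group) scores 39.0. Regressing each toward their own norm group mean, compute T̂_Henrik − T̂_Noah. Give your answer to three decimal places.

T̂_Henrik = 0.841(13.9) + 0.159(25.70) = 15.77620
T̂_Noah = 0.841(39.0) + 0.159(16.60) = 35.43840
Difference = 15.77620 − 35.43840 = -19.66220

-19.662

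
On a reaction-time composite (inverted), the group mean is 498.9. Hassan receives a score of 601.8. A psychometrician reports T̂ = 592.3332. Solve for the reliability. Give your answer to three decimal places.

0.908

T̂ = ρX + (1 − ρ)μ  ⇒  T̂ − μ = ρ(X − μ)
ρ = (T̂ − μ)/(X − μ) = (592.3332 − 498.9) / (601.8 − 498.9) = 93.4332 / 102.9 = 0.90800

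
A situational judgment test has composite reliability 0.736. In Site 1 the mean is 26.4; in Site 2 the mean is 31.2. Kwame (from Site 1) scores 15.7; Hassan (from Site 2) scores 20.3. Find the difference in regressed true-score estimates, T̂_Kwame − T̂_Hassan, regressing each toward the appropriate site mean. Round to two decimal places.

T̂_Kwame = 0.736(15.7) + 0.264(26.4) = 18.5248
T̂_Hassan = 0.736(20.3) + 0.264(31.2) = 23.1776
Difference = 18.5248 − 23.1776 = -4.6528

-4.65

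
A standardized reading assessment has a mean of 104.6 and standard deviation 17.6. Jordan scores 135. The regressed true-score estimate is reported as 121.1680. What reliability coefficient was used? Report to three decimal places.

0.545

T̂ = ρX + (1 − ρ)μ  ⇒  T̂ − μ = ρ(X − μ)
ρ = (T̂ − μ)/(X − μ) = (121.1680 − 104.6) / (135 − 104.6) = 16.5680 / 30.4 = 0.54500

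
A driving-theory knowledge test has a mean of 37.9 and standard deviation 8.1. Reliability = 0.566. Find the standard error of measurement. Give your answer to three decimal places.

5.336

SEM = SD · √(1 − ρ) = 8.1 × √0.434 = 8.1 × 0.6588 = 5.3362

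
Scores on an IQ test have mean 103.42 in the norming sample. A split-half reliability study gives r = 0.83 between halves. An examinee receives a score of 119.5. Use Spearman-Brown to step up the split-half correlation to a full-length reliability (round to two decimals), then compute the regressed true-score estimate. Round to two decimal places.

118.05

Spearman-Brown: ρ = 2r/(1 + r) = 2(0.83)/(1 + 0.83) = 1.660/1.83 = 0.9071 → 0.91
Kelley's formula gives T̂ = 0.91·119.5 + 0.09·103.42 = 108.745 + 9.3078 = 118.053.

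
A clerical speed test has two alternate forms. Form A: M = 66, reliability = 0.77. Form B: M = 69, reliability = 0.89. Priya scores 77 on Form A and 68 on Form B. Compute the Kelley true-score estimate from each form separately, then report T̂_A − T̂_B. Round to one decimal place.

T̂_A = 0.77(77) + 0.23(66) = 74.470
T̂_B = 0.89(68) + 0.11(69) = 68.110
T̂_A − T̂_B = 6.360

6.4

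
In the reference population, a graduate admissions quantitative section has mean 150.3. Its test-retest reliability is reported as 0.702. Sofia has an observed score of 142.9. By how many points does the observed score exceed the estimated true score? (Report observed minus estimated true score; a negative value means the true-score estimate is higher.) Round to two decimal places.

T̂ = 0.702(142.9) + 0.298(150.3) = 100.3158 + 44.7894 = 145.1052 → 145.105
X − T̂ = 142.9 − 145.105 = -2.205 → -2.21

-2.21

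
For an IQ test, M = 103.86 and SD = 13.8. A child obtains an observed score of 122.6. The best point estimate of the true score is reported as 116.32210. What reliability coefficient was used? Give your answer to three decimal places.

0.665

T̂ = ρX + (1 − ρ)μ  ⇒  T̂ − μ = ρ(X − μ)
ρ = (T̂ − μ)/(X − μ) = (116.32210 − 103.86) / (122.6 − 103.86) = 12.46210 / 18.74 = 0.66500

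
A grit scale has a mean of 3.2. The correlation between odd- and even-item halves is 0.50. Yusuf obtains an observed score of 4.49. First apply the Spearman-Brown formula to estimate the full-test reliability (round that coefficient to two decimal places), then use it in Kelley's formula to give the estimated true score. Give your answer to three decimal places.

Spearman-Brown: ρ = 2r/(1 + r) = 2(0.50)/(1 + 0.50) = 1.000/1.50 = 0.6667 → 0.67
T̂ = ρX + (1 − ρ)μ
  = 0.67 × 4.49 + 0.33 × 3.2
  = 3.0083 + 1.056
  = 4.0643
  ≈ 4.064

4.064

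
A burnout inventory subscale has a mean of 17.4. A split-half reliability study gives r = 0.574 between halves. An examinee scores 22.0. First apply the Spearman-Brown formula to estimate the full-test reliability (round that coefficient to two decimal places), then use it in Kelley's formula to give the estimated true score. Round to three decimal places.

Spearman-Brown: ρ = 2r/(1 + r) = 2(0.574)/(1 + 0.574) = 1.1480/1.574 = 0.7294 → 0.73
T̂ = 0.73(22.0) + 0.27(17.4) = 16.060 + 4.698 = 20.7580 → 20.758

20.758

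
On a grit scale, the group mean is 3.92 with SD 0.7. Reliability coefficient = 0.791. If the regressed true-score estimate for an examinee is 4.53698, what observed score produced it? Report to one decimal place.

4.7

T̂ = ρX + (1 − ρ)μ  ⇒  X = (T̂ − (1 − ρ)μ) / ρ
X = (4.53698 − 0.209 × 3.92) / 0.791 = (4.53698 − 0.81928) / 0.791 = 3.71770 / 0.791 = 4.700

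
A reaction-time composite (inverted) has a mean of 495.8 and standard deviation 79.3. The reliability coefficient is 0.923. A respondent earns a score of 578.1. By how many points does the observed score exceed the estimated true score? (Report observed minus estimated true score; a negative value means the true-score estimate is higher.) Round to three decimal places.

6.337

T̂ = 0.923(578.1) + 0.077(495.8) = 533.5863 + 38.1766 = 571.76290 → 571.7629
X − T̂ = 578.1 − 571.7629 = 6.3371 → 6.337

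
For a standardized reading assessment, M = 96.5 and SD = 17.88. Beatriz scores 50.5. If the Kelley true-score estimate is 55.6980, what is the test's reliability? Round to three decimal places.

0.887

T̂ = ρX + (1 − ρ)μ  ⇒  T̂ − μ = ρ(X − μ)
ρ = (T̂ − μ)/(X − μ) = (55.6980 − 96.5) / (50.5 − 96.5) = -40.8020 / -46.0 = 0.88700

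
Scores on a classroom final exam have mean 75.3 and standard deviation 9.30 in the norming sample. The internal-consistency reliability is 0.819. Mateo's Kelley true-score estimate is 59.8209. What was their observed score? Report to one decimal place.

56.4

T̂ = ρX + (1 − ρ)μ  ⇒  X = (T̂ − (1 − ρ)μ) / ρ
X = (59.8209 − 0.181 × 75.3) / 0.819 = (59.8209 − 13.6293) / 0.819 = 46.1916 / 0.819 = 56.400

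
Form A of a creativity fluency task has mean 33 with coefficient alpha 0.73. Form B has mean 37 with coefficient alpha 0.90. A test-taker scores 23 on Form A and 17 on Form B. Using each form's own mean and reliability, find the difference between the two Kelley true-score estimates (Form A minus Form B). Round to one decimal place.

T̂_A = 0.73(23) + 0.27(33) = 25.700
T̂_B = 0.90(17) + 0.10(37) = 19.000
T̂_A − T̂_B = 6.700

6.7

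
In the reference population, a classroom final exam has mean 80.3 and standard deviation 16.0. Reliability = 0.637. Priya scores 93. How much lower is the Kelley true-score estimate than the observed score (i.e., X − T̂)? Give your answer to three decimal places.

4.610

Weight the observed score by reliability and the mean by (1 − reliability): T̂ = 0.637·93 + 0.363·80.3 = 59.241 + 29.1489 = 88.38990.
X − T̂ = 93 − 88.3899 = 4.6101 → 4.610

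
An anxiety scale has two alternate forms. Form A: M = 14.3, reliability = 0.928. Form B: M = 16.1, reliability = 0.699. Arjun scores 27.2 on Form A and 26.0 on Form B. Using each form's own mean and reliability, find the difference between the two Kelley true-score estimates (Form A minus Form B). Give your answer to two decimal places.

T̂_A = 0.928(27.2) + 0.072(14.3) = 26.2712
T̂_B = 0.699(26.0) + 0.301(16.1) = 23.0201
T̂_A − T̂_B = 3.2511

3.25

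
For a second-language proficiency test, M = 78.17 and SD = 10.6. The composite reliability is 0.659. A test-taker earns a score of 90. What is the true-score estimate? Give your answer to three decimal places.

85.966

Regress the observed score toward the mean by the unreliability: T̂ = 0.659·90 + 0.341·78.17 = 59.310 + 26.65597 = 85.9660.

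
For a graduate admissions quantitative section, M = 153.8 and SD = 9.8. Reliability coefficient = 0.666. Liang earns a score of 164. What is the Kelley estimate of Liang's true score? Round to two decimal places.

T̂ = 0.666(164) + 0.334(153.8) = 109.224 + 51.3692 = 160.593 → 160.59

160.59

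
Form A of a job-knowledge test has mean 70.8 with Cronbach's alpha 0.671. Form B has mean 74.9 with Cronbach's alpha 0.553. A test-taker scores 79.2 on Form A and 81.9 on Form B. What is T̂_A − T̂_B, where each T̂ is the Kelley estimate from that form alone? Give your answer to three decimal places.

-2.335

T̂_A = 0.671(79.2) + 0.329(70.8) = 76.43640
T̂_B = 0.553(81.9) + 0.447(74.9) = 78.77100
T̂_A − T̂_B = -2.33460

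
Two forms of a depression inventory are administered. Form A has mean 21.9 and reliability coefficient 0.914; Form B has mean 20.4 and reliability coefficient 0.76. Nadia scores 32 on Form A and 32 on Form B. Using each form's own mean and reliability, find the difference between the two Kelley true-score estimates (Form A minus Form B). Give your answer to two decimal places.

T̂_A = 0.914(32) + 0.086(21.9) = 31.1314
T̂_B = 0.76(32) + 0.24(20.4) = 29.2160
T̂_A − T̂_B = 1.9154

1.92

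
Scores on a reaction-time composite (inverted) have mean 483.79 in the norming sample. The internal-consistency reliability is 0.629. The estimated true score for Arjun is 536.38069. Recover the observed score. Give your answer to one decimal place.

T̂ = ρX + (1 − ρ)μ  ⇒  X = (T̂ − (1 − ρ)μ) / ρ
X = (536.38069 − 0.371 × 483.79) / 0.629 = (536.38069 − 179.48609) / 0.629 = 356.89460 / 0.629 = 567.400

567.4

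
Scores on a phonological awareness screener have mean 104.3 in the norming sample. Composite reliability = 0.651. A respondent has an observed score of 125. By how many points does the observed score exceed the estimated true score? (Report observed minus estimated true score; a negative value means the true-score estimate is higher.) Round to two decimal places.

T̂ = 0.651(125) + 0.349(104.3) = 81.375 + 36.4007 = 117.7757 → 117.776
X − T̂ = 125 − 117.776 = 7.224 → 7.22

7.22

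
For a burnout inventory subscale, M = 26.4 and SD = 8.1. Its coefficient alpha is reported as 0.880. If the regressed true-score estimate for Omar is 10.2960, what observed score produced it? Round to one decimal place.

8.1

T̂ = ρX + (1 − ρ)μ  ⇒  X = (T̂ − (1 − ρ)μ) / ρ
X = (10.2960 − 0.120 × 26.4) / 0.880 = (10.2960 − 3.1680) / 0.880 = 7.1280 / 0.880 = 8.100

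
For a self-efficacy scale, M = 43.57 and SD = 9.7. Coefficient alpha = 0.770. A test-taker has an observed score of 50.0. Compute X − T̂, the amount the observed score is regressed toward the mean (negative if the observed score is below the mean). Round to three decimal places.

1.479

Regress the observed score toward the mean by the unreliability: T̂ = 0.770·50.0 + 0.230·43.57 = 38.5000 + 10.02110 = 48.52110.
X − T̂ = 50.0 − 48.5211 = 1.4789 → 1.479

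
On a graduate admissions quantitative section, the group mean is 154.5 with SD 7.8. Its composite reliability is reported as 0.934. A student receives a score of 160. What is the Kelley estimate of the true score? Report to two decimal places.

T̂ = 0.934(160) + 0.066(154.5) = 149.440 + 10.1970 = 159.637 → 159.64

159.64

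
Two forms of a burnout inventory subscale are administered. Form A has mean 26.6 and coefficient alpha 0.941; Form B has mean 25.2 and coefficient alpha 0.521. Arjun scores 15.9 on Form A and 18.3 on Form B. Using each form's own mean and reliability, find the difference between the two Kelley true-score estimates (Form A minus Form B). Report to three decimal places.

-5.074

T̂_A = 0.941(15.9) + 0.059(26.6) = 16.53130
T̂_B = 0.521(18.3) + 0.479(25.2) = 21.60510
T̂_A − T̂_B = -5.07380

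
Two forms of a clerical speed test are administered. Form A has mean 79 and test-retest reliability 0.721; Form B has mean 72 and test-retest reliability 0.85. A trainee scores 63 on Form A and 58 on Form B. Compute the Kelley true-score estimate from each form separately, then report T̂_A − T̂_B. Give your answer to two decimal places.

7.36

T̂_A = 0.721(63) + 0.279(79) = 67.4640
T̂_B = 0.85(58) + 0.15(72) = 60.1000
T̂_A − T̂_B = 7.3640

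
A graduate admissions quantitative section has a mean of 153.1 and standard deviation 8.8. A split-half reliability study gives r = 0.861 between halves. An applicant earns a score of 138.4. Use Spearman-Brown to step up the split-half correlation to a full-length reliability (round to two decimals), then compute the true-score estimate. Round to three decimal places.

Spearman-Brown: ρ = 2r/(1 + r) = 2(0.861)/(1 + 0.861) = 1.7220/1.861 = 0.9253 → 0.93
T̂ = 0.93(138.4) + 0.07(153.1) = 128.712 + 10.717 = 139.4290 → 139.429

139.429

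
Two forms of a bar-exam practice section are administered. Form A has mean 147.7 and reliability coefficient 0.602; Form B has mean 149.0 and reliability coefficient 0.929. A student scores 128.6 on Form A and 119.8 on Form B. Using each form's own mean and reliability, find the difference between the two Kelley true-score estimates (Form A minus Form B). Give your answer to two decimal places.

14.33

T̂_A = 0.602(128.6) + 0.398(147.7) = 136.2018
T̂_B = 0.929(119.8) + 0.071(149.0) = 121.8732
T̂_A − T̂_B = 14.3286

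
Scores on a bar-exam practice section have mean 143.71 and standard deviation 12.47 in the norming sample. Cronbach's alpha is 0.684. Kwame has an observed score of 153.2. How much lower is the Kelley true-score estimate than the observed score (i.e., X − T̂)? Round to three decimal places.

2.999

T̂ = 0.684(153.2) + 0.316(143.71) = 104.7888 + 45.41236 = 150.20116 → 150.2012
X − T̂ = 153.2 − 150.2012 = 2.9988 → 2.999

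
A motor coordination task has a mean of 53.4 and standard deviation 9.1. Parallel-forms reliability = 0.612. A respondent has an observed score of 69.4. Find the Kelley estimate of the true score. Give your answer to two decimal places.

T̂ = 0.612(69.4) + 0.388(53.4) = 42.4728 + 20.7192 = 63.192 → 63.19

63.19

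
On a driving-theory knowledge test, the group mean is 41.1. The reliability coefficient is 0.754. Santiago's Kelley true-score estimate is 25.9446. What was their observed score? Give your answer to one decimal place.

T̂ = ρX + (1 − ρ)μ  ⇒  X = (T̂ − (1 − ρ)μ) / ρ
X = (25.9446 − 0.246 × 41.1) / 0.754 = (25.9446 − 10.1106) / 0.754 = 15.8340 / 0.754 = 21.000

21.0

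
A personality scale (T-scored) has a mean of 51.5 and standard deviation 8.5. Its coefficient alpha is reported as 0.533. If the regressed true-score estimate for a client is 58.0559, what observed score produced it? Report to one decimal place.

T̂ = ρX + (1 − ρ)μ  ⇒  X = (T̂ − (1 − ρ)μ) / ρ
X = (58.0559 − 0.467 × 51.5) / 0.533 = (58.0559 − 24.0505) / 0.533 = 34.0054 / 0.533 = 63.800

63.8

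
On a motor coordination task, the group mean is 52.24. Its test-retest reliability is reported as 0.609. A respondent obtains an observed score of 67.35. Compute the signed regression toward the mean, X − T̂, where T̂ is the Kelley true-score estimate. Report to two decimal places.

Regress the observed score toward the mean by the unreliability: T̂ = 0.609·67.35 + 0.391·52.24 = 41.01615 + 20.42584 = 61.4420.
X − T̂ = 67.35 − 61.442 = 5.908 → 5.91

5.91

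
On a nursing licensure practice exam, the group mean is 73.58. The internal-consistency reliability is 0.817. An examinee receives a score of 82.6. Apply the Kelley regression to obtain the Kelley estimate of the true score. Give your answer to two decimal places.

Kelley's formula gives T̂ = 0.817·82.6 + 0.183·73.58 = 67.4842 + 13.46514 = 80.949.

80.95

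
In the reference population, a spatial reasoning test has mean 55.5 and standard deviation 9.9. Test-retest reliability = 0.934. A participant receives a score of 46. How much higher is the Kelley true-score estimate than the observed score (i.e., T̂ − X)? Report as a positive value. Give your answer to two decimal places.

0.63

Regress the observed score toward the mean by the unreliability: T̂ = 0.934·46 + 0.066·55.5 = 42.964 + 3.6630 = 46.6270.
T̂ − X = 46.627 − 46 = 0.627 → 0.63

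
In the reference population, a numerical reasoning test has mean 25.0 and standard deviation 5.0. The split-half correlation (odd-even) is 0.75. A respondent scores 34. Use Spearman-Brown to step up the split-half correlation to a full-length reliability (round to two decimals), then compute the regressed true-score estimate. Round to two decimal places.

32.74

Spearman-Brown: ρ = 2r/(1 + r) = 2(0.75)/(1 + 0.75) = 1.500/1.75 = 0.8571 → 0.86
T̂ = ρX + (1 − ρ)μ
  = 0.86 × 34 + 0.14 × 25.0
  = 29.24 + 3.500
  = 32.740
  ≈ 32.74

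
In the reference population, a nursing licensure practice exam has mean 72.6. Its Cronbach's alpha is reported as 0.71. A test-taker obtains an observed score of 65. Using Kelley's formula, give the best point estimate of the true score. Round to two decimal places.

T̂ = 0.71(65) + 0.29(72.6) = 46.15 + 21.054 = 67.204 → 67.20

67.20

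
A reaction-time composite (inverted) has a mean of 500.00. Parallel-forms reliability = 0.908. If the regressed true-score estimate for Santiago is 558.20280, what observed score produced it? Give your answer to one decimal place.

T̂ = ρX + (1 − ρ)μ  ⇒  X = (T̂ − (1 − ρ)μ) / ρ
X = (558.20280 − 0.092 × 500.00) / 0.908 = (558.20280 − 46.00000) / 0.908 = 512.20280 / 0.908 = 564.100

564.1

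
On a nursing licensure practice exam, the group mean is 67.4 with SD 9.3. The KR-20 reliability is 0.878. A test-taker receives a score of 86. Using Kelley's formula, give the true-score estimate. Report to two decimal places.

Kelley's formula gives T̂ = 0.878·86 + 0.122·67.4 = 75.508 + 8.2228 = 83.731.

83.73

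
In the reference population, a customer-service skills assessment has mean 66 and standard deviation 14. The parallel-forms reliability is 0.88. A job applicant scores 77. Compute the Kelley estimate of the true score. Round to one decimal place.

Regress the observed score toward the mean by the unreliability: T̂ = 0.88·77 + 0.12·66 = 67.76 + 7.92 = 75.68.

75.7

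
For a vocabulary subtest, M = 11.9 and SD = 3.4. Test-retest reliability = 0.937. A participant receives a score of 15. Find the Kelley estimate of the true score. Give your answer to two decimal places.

14.80

T̂ = 0.937(15) + 0.063(11.9) = 14.055 + 0.7497 = 14.805 → 14.80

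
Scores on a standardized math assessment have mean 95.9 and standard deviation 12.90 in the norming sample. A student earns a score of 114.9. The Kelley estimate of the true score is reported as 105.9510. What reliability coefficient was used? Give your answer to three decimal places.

T̂ = ρX + (1 − ρ)μ  ⇒  T̂ − μ = ρ(X − μ)
ρ = (T̂ − μ)/(X − μ) = (105.9510 − 95.9) / (114.9 − 95.9) = 10.0510 / 19.0 = 0.52900

0.529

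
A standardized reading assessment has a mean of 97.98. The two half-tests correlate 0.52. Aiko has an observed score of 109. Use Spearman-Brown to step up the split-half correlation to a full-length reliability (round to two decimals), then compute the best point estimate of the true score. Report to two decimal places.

105.47

Spearman-Brown: ρ = 2r/(1 + r) = 2(0.52)/(1 + 0.52) = 1.040/1.52 = 0.6842 → 0.68
T̂ = ρX + (1 − ρ)μ
  = 0.68 × 109 + 0.32 × 97.98
  = 74.12 + 31.3536
  = 105.474
  ≈ 105.47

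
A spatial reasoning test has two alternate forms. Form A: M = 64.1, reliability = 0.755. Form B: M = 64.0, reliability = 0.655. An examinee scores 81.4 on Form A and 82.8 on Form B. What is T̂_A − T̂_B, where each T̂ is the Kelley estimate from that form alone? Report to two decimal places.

T̂_A = 0.755(81.4) + 0.245(64.1) = 77.1615
T̂_B = 0.655(82.8) + 0.345(64.0) = 76.3140
T̂_A − T̂_B = 0.8475

0.85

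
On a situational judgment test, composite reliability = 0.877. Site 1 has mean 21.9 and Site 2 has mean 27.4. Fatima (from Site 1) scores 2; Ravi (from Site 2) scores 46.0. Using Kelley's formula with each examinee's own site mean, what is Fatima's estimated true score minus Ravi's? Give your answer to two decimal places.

-39.26

T̂_Fatima = 0.877(2) + 0.123(21.9) = 4.4477
T̂_Ravi = 0.877(46.0) + 0.123(27.4) = 43.7122
Difference = 4.4477 − 43.7122 = -39.2645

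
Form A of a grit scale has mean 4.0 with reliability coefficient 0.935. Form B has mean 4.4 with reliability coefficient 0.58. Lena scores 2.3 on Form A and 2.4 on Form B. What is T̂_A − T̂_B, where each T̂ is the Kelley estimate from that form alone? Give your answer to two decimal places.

T̂_A = 0.935(2.3) + 0.065(4.0) = 2.4105
T̂_B = 0.58(2.4) + 0.42(4.4) = 3.2400
T̂_A − T̂_B = -0.8295

-0.83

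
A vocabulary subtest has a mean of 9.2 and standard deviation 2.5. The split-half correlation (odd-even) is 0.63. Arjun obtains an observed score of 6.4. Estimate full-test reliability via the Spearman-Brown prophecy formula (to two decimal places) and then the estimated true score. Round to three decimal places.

7.044

Spearman-Brown: ρ = 2r/(1 + r) = 2(0.63)/(1 + 0.63) = 1.260/1.63 = 0.7730 → 0.77
T̂ = 0.77(6.4) + 0.23(9.2) = 4.928 + 2.116 = 7.0440 → 7.044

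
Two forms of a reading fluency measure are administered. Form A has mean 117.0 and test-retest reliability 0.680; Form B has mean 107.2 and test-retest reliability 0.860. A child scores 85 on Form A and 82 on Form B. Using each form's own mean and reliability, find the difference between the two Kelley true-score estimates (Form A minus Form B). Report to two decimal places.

9.71

T̂_A = 0.680(85) + 0.320(117.0) = 95.2400
T̂_B = 0.860(82) + 0.140(107.2) = 85.5280
T̂_A − T̂_B = 9.7120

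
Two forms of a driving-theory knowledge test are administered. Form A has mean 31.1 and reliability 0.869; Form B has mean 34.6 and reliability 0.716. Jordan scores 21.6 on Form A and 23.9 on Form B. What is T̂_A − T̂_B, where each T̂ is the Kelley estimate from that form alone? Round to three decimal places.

T̂_A = 0.869(21.6) + 0.131(31.1) = 22.84450
T̂_B = 0.716(23.9) + 0.284(34.6) = 26.93880
T̂_A − T̂_B = -4.09430

-4.094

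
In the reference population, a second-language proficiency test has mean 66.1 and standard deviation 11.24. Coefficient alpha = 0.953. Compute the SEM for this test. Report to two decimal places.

SEM = SD · √(1 − ρ) = 11.24 × √0.047 = 11.24 × 0.2168 = 2.437

2.44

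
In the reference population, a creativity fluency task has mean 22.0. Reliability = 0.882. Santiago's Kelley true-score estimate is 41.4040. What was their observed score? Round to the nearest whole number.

T̂ = ρX + (1 − ρ)μ  ⇒  X = (T̂ − (1 − ρ)μ) / ρ
X = (41.4040 − 0.118 × 22.0) / 0.882 = (41.4040 − 2.5960) / 0.882 = 38.8080 / 0.882 = 44.00

44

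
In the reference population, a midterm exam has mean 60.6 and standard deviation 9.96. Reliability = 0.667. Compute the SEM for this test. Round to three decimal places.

SEM = SD · √(1 − ρ) = 9.96 × √0.333 = 9.96 × 0.5771 = 5.7475

5.748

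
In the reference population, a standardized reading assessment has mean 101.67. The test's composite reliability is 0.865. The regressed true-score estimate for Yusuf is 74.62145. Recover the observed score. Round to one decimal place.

T̂ = ρX + (1 − ρ)μ  ⇒  X = (T̂ − (1 − ρ)μ) / ρ
X = (74.62145 − 0.135 × 101.67) / 0.865 = (74.62145 − 13.72545) / 0.865 = 60.89600 / 0.865 = 70.400

70.4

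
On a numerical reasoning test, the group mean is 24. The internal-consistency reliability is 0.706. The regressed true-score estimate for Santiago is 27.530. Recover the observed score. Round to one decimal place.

29.0

T̂ = ρX + (1 − ρ)μ  ⇒  X = (T̂ − (1 − ρ)μ) / ρ
X = (27.530 − 0.294 × 24) / 0.706 = (27.530 − 7.056) / 0.706 = 20.474 / 0.706 = 29.000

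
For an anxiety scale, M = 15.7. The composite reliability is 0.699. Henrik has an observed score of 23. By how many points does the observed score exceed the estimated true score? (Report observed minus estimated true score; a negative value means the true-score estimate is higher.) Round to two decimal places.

T̂ = 0.699(23) + 0.301(15.7) = 16.077 + 4.7257 = 20.8027 → 20.803
X − T̂ = 23 − 20.803 = 2.197 → 2.20

2.20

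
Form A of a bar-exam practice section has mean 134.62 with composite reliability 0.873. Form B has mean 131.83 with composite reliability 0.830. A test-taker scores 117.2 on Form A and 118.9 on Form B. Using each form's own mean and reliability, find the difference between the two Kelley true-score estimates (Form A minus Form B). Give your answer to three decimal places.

-1.686

T̂_A = 0.873(117.2) + 0.127(134.62) = 119.41234
T̂_B = 0.830(118.9) + 0.170(131.83) = 121.09810
T̂_A − T̂_B = -1.68576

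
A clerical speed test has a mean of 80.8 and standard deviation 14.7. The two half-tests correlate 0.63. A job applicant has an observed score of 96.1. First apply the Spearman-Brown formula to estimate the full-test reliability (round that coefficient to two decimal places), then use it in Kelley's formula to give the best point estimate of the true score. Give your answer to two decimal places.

Spearman-Brown: ρ = 2r/(1 + r) = 2(0.63)/(1 + 0.63) = 1.260/1.63 = 0.7730 → 0.77
T̂ = ρX + (1 − ρ)μ
  = 0.77 × 96.1 + 0.23 × 80.8
  = 73.997 + 18.584
  = 92.581
  ≈ 92.58

92.58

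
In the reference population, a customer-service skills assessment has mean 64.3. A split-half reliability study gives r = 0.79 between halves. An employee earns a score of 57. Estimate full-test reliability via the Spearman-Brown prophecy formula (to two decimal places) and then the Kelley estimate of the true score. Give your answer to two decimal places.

57.88

Spearman-Brown: ρ = 2r/(1 + r) = 2(0.79)/(1 + 0.79) = 1.580/1.79 = 0.8827 → 0.88
Weight the observed score by reliability and the mean by (1 − reliability): T̂ = 0.88·57 + 0.12·64.3 = 50.16 + 7.716 = 57.876.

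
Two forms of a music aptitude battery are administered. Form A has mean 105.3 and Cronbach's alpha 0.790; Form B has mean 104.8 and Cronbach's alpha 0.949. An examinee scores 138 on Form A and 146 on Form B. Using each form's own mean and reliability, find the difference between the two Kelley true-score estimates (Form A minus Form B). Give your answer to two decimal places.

T̂_A = 0.790(138) + 0.210(105.3) = 131.1330
T̂_B = 0.949(146) + 0.051(104.8) = 143.8988
T̂_A − T̂_B = -12.7658

-12.77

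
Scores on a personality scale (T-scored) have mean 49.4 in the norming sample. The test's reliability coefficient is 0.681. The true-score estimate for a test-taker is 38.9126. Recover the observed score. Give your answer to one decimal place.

T̂ = ρX + (1 − ρ)μ  ⇒  X = (T̂ − (1 − ρ)μ) / ρ
X = (38.9126 − 0.319 × 49.4) / 0.681 = (38.9126 − 15.7586) / 0.681 = 23.1540 / 0.681 = 34.000

34.0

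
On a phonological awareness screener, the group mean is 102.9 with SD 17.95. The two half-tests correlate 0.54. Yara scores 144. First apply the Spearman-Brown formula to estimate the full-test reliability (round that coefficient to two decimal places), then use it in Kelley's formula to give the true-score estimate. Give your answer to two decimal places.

131.67

Spearman-Brown: ρ = 2r/(1 + r) = 2(0.54)/(1 + 0.54) = 1.080/1.54 = 0.7013 → 0.70
T̂ = ρX + (1 − ρ)μ
  = 0.70 × 144 + 0.30 × 102.9
  = 100.80 + 30.870
  = 131.670
  ≈ 131.67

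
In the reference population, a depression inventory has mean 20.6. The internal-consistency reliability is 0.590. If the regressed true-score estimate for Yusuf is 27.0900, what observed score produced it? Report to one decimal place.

31.6

T̂ = ρX + (1 − ρ)μ  ⇒  X = (T̂ − (1 − ρ)μ) / ρ
X = (27.0900 − 0.410 × 20.6) / 0.590 = (27.0900 − 8.4460) / 0.590 = 18.6440 / 0.590 = 31.600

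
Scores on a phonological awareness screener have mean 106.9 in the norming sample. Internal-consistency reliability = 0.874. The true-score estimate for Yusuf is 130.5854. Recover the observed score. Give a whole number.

T̂ = ρX + (1 − ρ)μ  ⇒  X = (T̂ − (1 − ρ)μ) / ρ
X = (130.5854 − 0.126 × 106.9) / 0.874 = (130.5854 − 13.4694) / 0.874 = 117.1160 / 0.874 = 134.00

134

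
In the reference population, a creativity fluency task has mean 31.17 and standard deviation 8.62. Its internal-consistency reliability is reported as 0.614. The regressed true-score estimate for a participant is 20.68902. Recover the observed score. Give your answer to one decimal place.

14.1

T̂ = ρX + (1 − ρ)μ  ⇒  X = (T̂ − (1 − ρ)μ) / ρ
X = (20.68902 − 0.386 × 31.17) / 0.614 = (20.68902 − 12.03162) / 0.614 = 8.65740 / 0.614 = 14.100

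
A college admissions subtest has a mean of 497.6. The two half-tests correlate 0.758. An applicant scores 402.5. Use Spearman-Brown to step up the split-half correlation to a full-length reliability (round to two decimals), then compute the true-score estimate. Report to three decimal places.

Spearman-Brown: ρ = 2r/(1 + r) = 2(0.758)/(1 + 0.758) = 1.5160/1.758 = 0.8623 → 0.86
T̂ = ρX + (1 − ρ)μ
  = 0.86 × 402.5 + 0.14 × 497.6
  = 346.150 + 69.664
  = 415.8140
  ≈ 415.814

415.814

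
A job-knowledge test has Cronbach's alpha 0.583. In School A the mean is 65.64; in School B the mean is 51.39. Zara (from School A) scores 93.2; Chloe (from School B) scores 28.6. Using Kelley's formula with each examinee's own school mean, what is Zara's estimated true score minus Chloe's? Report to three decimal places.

43.604

T̂_Zara = 0.583(93.2) + 0.417(65.64) = 81.70748
T̂_Chloe = 0.583(28.6) + 0.417(51.39) = 38.10343
Difference = 81.70748 − 38.10343 = 43.60405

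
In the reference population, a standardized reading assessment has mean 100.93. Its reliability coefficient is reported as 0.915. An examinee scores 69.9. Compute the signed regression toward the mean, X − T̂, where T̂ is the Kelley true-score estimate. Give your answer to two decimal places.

T̂ = 0.915(69.9) + 0.085(100.93) = 63.9585 + 8.57905 = 72.5376 → 72.538
X − T̂ = 69.9 − 72.538 = -2.638 → -2.64

-2.64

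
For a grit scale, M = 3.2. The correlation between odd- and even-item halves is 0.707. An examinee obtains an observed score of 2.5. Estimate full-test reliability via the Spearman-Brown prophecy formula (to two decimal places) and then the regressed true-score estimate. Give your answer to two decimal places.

2.62

Spearman-Brown: ρ = 2r/(1 + r) = 2(0.707)/(1 + 0.707) = 1.4140/1.707 = 0.8284 → 0.83
T̂ = ρX + (1 − ρ)μ
  = 0.83 × 2.5 + 0.17 × 3.2
  = 2.075 + 0.544
  = 2.619
  ≈ 2.62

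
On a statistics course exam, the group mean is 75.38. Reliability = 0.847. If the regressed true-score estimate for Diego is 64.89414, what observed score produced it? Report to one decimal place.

63.0

T̂ = ρX + (1 − ρ)μ  ⇒  X = (T̂ − (1 − ρ)μ) / ρ
X = (64.89414 − 0.153 × 75.38) / 0.847 = (64.89414 − 11.53314) / 0.847 = 53.36100 / 0.847 = 63.000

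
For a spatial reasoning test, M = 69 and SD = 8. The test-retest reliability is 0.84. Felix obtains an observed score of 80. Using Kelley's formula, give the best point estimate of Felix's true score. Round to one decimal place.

78.2

T̂ = ρX + (1 − ρ)μ
  = 0.84 × 80 + 0.16 × 69
  = 67.20 + 11.04
  = 78.24
  ≈ 78.2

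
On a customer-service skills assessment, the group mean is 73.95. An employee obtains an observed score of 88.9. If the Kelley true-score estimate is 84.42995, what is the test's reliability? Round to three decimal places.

0.701

T̂ = ρX + (1 − ρ)μ  ⇒  T̂ − μ = ρ(X − μ)
ρ = (T̂ − μ)/(X − μ) = (84.42995 − 73.95) / (88.9 − 73.95) = 10.47995 / 14.95 = 0.70100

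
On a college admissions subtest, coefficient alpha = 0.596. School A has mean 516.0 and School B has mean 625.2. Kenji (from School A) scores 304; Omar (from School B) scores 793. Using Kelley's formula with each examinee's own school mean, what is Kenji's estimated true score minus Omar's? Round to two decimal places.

T̂_Kenji = 0.596(304) + 0.404(516.0) = 389.6480
T̂_Omar = 0.596(793) + 0.404(625.2) = 725.2088
Difference = 389.6480 − 725.2088 = -335.5608

-335.56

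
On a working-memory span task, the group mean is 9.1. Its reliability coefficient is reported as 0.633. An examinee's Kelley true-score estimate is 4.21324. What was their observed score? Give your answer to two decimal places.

T̂ = ρX + (1 − ρ)μ  ⇒  X = (T̂ − (1 − ρ)μ) / ρ
X = (4.21324 − 0.367 × 9.1) / 0.633 = (4.21324 − 3.3397) / 0.633 = 0.87354 / 0.633 = 1.3800

1.38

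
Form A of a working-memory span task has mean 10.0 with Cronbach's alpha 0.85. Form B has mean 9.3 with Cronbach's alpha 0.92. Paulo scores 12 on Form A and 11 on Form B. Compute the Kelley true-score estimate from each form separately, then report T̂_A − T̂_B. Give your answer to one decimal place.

0.8

T̂_A = 0.85(12) + 0.15(10.0) = 11.700
T̂_B = 0.92(11) + 0.08(9.3) = 10.864
T̂_A − T̂_B = 0.836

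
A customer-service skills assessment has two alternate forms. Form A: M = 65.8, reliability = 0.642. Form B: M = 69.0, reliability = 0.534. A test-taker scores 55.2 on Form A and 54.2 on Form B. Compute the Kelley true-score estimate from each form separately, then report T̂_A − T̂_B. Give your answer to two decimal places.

T̂_A = 0.642(55.2) + 0.358(65.8) = 58.9948
T̂_B = 0.534(54.2) + 0.466(69.0) = 61.0968
T̂_A − T̂_B = -2.1020

-2.10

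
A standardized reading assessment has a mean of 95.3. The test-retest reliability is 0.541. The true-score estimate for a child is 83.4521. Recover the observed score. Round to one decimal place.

T̂ = ρX + (1 − ρ)μ  ⇒  X = (T̂ − (1 − ρ)μ) / ρ
X = (83.4521 − 0.459 × 95.3) / 0.541 = (83.4521 − 43.7427) / 0.541 = 39.7094 / 0.541 = 73.400

73.4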